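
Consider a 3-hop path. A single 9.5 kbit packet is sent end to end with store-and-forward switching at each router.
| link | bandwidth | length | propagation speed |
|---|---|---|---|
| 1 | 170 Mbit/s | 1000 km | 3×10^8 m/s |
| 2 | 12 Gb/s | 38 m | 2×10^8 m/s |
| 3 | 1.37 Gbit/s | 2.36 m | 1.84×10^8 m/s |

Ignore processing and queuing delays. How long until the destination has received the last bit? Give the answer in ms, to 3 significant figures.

3.40 ms

L = 9500 bits.
Transmission delays (L/R per hop): 0.0558824, 0.000791667, 0.00693431 ms; sum = 0.0636083 ms.
Propagation delays (d/s per hop): 3.33333, 0.00019, 1.28261e-05 ms; sum = 3.33354 ms.
End-to-end = 3.40 ms.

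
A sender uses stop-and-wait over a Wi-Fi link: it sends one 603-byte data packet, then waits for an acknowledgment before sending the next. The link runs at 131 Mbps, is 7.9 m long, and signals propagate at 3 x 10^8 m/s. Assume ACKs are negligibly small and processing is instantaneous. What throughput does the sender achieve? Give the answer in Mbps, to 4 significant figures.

t_tx = L/R = 4824/131000000 = 3.68244e-05 s.
t_prop = 7.9/300000000 = 2.63333e-08 s; RTT = 5.26667e-08 s.
Cycle = t_tx + RTT = 3.68771e-05 s.
Throughput = L / cycle = 4824 / 3.68771e-05 = 130.8 Mbps.

130.8 Mbps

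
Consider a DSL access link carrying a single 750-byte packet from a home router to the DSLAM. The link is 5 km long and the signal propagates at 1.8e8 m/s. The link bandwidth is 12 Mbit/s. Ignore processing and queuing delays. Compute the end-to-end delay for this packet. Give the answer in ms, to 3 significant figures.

0.528 ms

L = 750 × 8 = 6000 bits.
Transmission delay = L/R = 6000 / 12000000 = 0.5 ms.
Propagation delay = d/s = 5000 m / 180000000 m/s = 0.0277778 ms.
Total = 0.528 ms.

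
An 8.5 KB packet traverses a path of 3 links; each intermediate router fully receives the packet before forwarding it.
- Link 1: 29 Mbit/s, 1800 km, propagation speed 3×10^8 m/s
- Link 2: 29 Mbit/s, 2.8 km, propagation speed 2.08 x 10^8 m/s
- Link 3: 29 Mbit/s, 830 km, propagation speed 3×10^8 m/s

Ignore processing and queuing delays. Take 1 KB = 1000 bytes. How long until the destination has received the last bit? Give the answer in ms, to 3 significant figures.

15.8 ms

L = 68000 bits.
Transmission delay per hop = L/R = 68000/29000000 = 2.34483 ms; 3 hops → 7.03448 ms.
Propagation delays (d/s per hop): 6, 0.0134615, 2.76667 ms; sum = 8.78013 ms.
End-to-end = 15.8 ms.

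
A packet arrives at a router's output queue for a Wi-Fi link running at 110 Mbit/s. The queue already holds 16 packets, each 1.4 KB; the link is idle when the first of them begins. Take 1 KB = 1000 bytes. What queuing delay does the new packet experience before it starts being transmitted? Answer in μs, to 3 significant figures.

1630 μs

Each queued packet: L/R = 11200/110000000 = 101.818 μs.
16 queued → 1629.09 μs.
Queuing delay = 1630 μs.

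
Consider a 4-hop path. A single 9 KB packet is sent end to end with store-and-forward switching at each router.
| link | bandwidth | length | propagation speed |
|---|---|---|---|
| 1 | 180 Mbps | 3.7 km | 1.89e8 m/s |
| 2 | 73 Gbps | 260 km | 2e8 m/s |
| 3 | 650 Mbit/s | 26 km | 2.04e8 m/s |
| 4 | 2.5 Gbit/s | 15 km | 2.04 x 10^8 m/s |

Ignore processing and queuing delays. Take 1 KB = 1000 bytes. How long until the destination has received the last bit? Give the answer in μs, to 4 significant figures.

2061 μs

L = 72000 bits.
Transmission delays (L/R per hop): 400, 0.986301, 110.769, 28.8 μs; sum = 540.556 μs.
Propagation delays (d/s per hop): 19.5767, 1300, 127.451, 73.5294 μs; sum = 1520.56 μs.
End-to-end = 2061 μs.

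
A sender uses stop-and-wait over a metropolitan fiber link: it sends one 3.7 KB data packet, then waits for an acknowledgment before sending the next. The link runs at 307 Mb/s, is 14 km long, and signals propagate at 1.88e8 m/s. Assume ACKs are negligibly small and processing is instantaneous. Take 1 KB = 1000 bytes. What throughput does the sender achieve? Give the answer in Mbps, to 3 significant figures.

t_tx = L/R = 29600/307000000 = 9.64169e-05 s.
t_prop = 14000/188000000 = 7.44681e-05 s; RTT = 0.000148936 s.
Cycle = t_tx + RTT = 0.000245353 s.
Throughput = L / cycle = 29600 / 0.000245353 = 121 Mbps.

121 Mbps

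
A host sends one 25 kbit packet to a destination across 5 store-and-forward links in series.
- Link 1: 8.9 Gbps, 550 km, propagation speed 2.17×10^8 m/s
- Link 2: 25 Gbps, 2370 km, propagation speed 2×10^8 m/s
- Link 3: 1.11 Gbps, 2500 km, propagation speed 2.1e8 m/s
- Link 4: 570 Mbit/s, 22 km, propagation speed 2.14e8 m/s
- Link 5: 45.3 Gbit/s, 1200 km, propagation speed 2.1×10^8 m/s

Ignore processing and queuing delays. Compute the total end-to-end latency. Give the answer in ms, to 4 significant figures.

32.18 ms

L = 25000 bits.
Transmission delays (L/R per hop): 0.00280899, 0.001, 0.0225225, 0.0438596, 0.000551876 ms; sum = 0.070743 ms.
Propagation delays (d/s per hop): 2.53456, 11.85, 11.9048, 0.102804, 5.71429 ms; sum = 32.1064 ms.
End-to-end = 32.18 ms.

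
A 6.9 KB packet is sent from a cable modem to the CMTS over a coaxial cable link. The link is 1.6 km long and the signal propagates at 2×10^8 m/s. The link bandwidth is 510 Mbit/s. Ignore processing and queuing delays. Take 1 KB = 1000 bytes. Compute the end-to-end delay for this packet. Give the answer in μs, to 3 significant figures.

116 μs

L = 55200 bits.
Transmission delay = L/R = 55200 / 510000000 = 108.235 μs.
Propagation delay = d/s = 1600 m / 200000000 m/s = 8 μs.
Total = 116 μs.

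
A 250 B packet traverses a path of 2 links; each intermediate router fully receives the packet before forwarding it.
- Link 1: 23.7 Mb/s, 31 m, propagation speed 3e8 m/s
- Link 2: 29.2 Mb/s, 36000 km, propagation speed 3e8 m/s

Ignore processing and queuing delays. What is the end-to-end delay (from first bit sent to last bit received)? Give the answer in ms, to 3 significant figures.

120 ms

L = 250 × 8 = 2000 bits.
Transmission delays (L/R per hop): 0.0843882, 0.0684932 ms; sum = 0.152881 ms.
Propagation delays (d/s per hop): 0.000103333, 120 ms; sum = 120 ms.
End-to-end = 120 ms.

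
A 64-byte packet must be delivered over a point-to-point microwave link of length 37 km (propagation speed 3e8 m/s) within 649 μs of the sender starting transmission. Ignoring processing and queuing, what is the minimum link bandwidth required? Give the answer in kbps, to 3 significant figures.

974 kbps

L = 512 bits.
Propagation delay = 37000 / 300000000 = 123.333 μs.
Transmission budget = 649 − 123.333 = 525.667 μs.
R ≥ L / t_tx = 512 bits / 0.000525667 s = 974 kbps.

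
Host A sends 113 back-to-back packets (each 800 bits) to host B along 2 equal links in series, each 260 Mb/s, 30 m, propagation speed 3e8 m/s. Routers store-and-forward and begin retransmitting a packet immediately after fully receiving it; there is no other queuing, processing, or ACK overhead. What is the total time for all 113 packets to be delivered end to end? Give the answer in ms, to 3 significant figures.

Per-hop transmission t_tx = L/R = 800/260000000 = 0.00307692 ms.
Per-hop propagation t_prop = 30/300000000 = 0.0001 ms.
Pipeline fill: first packet needs 2·t_tx to clear all hops; remaining 112 packets each add one t_tx.
Total = (2+113-1)·t_tx + 2·t_prop = 114·0.00307692 + 2·0.0001 = 0.351 ms.

0.351 ms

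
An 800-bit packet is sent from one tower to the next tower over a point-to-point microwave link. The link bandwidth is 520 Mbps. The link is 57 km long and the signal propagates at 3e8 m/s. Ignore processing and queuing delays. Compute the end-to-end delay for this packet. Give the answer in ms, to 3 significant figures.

0.192 ms

Transmission delay = L/R = 800 / 520000000 = 0.00153846 ms.
Propagation delay = d/s = 57000 m / 300000000 m/s = 0.19 ms.
Total = 0.192 ms.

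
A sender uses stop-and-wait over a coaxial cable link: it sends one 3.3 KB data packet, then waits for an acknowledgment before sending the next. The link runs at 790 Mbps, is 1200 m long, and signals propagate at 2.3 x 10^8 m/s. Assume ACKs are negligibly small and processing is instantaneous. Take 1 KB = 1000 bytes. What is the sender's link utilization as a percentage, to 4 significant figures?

t_tx = L/R = 26400/790000000 = 3.34177e-05 s.
t_prop = 1200/2.3e+08 = 5.21739e-06 s; RTT = 1.04348e-05 s.
Cycle = t_tx + RTT = 4.38525e-05 s.
Utilization = t_tx / cycle = 3.34177e-05/4.38525e-05 = 76.20 %.

76.20 %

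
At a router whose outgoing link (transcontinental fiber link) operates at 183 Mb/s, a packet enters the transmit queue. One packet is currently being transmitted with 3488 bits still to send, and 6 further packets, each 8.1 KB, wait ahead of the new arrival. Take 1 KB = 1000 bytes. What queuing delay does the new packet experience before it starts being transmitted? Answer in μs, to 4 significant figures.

2144 μs

Each queued packet: L/R = 64800/183000000 = 354.098 μs.
6 queued → 2124.59 μs.
Plus remaining 3488 bits of current packet: 19.0601 μs.
Queuing delay = 2144 μs.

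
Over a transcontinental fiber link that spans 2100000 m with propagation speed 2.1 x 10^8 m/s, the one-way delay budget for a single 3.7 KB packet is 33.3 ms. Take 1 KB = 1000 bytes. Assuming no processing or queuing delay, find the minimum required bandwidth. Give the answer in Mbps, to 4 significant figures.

L = 29600 bits.
Propagation delay = 2100000 / 210000000 = 10 ms.
Transmission budget = 33.3 − 10 = 23.3 ms.
R ≥ L / t_tx = 29600 bits / 0.0233 s = 1.270 Mbps.

1.270 Mbps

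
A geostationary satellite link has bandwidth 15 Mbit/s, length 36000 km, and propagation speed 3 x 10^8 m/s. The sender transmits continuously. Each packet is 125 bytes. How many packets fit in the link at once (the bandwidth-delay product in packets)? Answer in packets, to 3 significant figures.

Propagation delay = 36000000 / 300000000 = 0.12 s.
BDP = R × t_prop = 15000000 × 0.12 = 1800000 bits.
In packets of 1000 bits: 1800 packets.

1800 packets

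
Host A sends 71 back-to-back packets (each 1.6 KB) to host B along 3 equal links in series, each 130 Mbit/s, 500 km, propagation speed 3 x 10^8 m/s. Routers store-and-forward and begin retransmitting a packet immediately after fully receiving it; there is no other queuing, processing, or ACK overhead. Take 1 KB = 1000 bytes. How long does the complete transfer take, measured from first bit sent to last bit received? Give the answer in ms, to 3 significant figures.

Per-hop transmission t_tx = L/R = 12800/130000000 = 0.0984615 ms.
Per-hop propagation t_prop = 500000/300000000 = 1.66667 ms.
Pipeline fill: first packet needs 3·t_tx to clear all hops; remaining 70 packets each add one t_tx.
Total = (3+71-1)·t_tx + 3·t_prop = 73·0.0984615 + 3·1.66667 = 12.2 ms.

12.2 ms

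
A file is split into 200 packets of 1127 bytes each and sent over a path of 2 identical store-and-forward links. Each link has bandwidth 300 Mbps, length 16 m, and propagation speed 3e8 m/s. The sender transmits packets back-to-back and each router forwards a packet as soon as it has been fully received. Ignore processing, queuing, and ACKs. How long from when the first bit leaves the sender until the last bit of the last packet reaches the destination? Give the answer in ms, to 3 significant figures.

Per-hop transmission t_tx = L/R = 9016/300000000 = 0.0300533 ms.
Per-hop propagation t_prop = 16/300000000 = 5.33333e-05 ms.
Pipeline fill: first packet needs 2·t_tx to clear all hops; remaining 199 packets each add one t_tx.
Total = (2+200-1)·t_tx + 2·t_prop = 201·0.0300533 + 2·5.33333e-05 = 6.04 ms.

6.04 ms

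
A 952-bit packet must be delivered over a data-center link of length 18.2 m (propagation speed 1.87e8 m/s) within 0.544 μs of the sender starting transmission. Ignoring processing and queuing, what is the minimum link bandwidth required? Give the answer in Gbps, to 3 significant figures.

2.13 Gbps

Propagation delay = 18.2 / 187000000 = 0.0973262 μs.
Transmission budget = 0.544 − 0.0973262 = 0.446674 μs.
R ≥ L / t_tx = 952 bits / 4.46674e-07 s = 2.13 Gbps.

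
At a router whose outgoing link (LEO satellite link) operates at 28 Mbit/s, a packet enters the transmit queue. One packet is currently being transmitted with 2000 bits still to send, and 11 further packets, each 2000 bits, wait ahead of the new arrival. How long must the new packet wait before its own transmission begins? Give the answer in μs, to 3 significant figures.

857 μs

Each queued packet: L/R = 2000/28000000 = 71.4286 μs.
11 queued → 785.714 μs.
Plus remaining 2000 bits of current packet: 71.4286 μs.
Queuing delay = 857 μs.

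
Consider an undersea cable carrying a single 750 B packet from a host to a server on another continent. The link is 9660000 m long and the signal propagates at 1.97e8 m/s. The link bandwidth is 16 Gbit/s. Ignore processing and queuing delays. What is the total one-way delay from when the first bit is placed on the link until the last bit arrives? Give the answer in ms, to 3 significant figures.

49.0 ms

L = 750 × 8 = 6000 bits.
Transmission delay = L/R = 6000 / 16000000000 = 0.000375 ms.
Propagation delay = d/s = 9660000 m / 197000000 m/s = 49.0355 ms.
Total = 49.0 ms.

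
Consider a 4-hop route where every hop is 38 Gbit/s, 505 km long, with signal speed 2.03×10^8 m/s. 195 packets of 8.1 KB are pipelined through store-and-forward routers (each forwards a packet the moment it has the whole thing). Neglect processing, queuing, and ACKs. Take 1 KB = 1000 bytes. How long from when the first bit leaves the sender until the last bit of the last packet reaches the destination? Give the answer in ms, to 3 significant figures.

Per-hop transmission t_tx = L/R = 64800/38000000000 = 0.00170526 ms.
Per-hop propagation t_prop = 505000/2.03e+08 = 2.48768 ms.
Pipeline fill: first packet needs 4·t_tx to clear all hops; remaining 194 packets each add one t_tx.
Total = (4+195-1)·t_tx + 4·t_prop = 198·0.00170526 + 4·2.48768 = 10.3 ms.

10.3 ms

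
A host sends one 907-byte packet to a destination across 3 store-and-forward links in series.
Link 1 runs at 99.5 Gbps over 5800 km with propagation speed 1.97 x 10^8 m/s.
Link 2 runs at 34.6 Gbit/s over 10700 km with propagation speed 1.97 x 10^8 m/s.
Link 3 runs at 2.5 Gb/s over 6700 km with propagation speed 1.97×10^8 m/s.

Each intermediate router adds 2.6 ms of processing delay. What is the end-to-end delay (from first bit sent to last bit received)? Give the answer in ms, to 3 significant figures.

L = 907 × 8 = 7256 bits.
Transmission delays (L/R per hop): 7.29246e-05, 0.000209711, 0.0029024 ms; sum = 0.00318504 ms.
Propagation delays (d/s per hop): 29.4416, 54.3147, 34.0102 ms; sum = 117.766 ms.
Processing at 2 router(s): 2 × 2.6 ms = 5.2 ms.
End-to-end = 123 ms.

123 ms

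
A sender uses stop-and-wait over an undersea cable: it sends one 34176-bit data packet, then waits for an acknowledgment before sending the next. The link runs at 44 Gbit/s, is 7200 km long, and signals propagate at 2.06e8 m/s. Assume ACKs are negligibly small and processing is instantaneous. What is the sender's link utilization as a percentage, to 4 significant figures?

t_tx = L/R = 34176/44000000000 = 7.76727e-07 s.
t_prop = 7200000/206000000 = 0.0349515 s; RTT = 0.0699029 s.
Cycle = t_tx + RTT = 0.0699037 s.
Utilization = t_tx / cycle = 7.76727e-07/0.0699037 = 0.001111 %.

0.001111 %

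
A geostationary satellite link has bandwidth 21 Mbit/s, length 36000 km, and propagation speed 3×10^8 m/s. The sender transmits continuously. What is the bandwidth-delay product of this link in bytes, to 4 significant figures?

315000 bytes

Propagation delay = 36000000 / 300000000 = 0.12 s.
BDP = R × t_prop = 21000000 × 0.12 = 2520000 bits.
In bytes: 2520000/8 = 315000 bytes.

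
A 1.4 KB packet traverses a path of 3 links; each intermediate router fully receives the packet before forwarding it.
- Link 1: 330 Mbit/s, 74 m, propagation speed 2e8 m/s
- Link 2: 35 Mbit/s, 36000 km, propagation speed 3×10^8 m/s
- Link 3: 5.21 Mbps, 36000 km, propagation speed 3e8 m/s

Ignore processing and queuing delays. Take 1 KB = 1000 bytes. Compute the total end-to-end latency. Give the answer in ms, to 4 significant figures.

242.5 ms

L = 11200 bits.
Transmission delays (L/R per hop): 0.0339394, 0.32, 2.14971 ms; sum = 2.50365 ms.
Propagation delays (d/s per hop): 0.00037, 120, 120 ms; sum = 240 ms.
End-to-end = 242.5 ms.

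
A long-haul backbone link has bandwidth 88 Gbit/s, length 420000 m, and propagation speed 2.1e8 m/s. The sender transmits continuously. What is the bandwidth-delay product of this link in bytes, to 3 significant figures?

Propagation delay = 420000 / 210000000 = 0.002 s.
BDP = R × t_prop = 88000000000 × 0.002 = 176000000 bits.
In bytes: 176000000/8 = 22000000 bytes.

22000000 bytes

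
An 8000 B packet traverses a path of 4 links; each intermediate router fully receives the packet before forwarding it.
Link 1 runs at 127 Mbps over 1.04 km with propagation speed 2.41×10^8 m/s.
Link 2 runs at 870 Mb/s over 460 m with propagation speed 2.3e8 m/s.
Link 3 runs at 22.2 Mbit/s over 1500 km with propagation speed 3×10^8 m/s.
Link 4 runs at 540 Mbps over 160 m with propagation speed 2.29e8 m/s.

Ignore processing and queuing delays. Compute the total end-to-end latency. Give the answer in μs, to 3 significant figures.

8590 μs

L = 8000 × 8 = 64000 bits.
Transmission delays (L/R per hop): 503.937, 73.5632, 2882.88, 118.519 μs; sum = 3578.9 μs.
Propagation delays (d/s per hop): 4.31535, 2, 5000, 0.69869 μs; sum = 5007.01 μs.
End-to-end = 8590 μs.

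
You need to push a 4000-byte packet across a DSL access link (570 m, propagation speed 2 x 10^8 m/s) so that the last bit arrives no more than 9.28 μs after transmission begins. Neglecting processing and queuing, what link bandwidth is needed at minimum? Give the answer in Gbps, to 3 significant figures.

4.98 Gbps

L = 32000 bits.
Propagation delay = 570 / 200000000 = 2.85 μs.
Transmission budget = 9.28 − 2.85 = 6.43 μs.
R ≥ L / t_tx = 32000 bits / 6.43e-06 s = 4.98 Gbps.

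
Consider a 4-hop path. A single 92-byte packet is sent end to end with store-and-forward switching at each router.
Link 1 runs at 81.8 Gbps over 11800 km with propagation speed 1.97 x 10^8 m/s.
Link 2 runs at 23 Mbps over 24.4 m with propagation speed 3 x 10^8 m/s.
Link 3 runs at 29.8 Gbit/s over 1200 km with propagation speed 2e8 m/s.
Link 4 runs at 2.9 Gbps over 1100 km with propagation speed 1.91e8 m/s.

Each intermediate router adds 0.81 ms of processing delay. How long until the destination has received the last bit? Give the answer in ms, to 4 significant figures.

L = 92 × 8 = 736 bits.
Transmission delays (L/R per hop): 8.99756e-06, 0.032, 2.4698e-05, 0.000253793 ms; sum = 0.0322875 ms.
Propagation delays (d/s per hop): 59.8985, 8.13333e-05, 6, 5.75916 ms; sum = 71.6577 ms.
Processing at 3 router(s): 3 × 0.81 ms = 2.43 ms.
End-to-end = 74.12 ms.

74.12 ms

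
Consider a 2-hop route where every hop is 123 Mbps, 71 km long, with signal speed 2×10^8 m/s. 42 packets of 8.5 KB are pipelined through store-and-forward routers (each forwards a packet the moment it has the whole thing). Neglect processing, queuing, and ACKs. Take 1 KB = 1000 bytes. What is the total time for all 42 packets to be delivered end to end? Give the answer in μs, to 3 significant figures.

Per-hop transmission t_tx = L/R = 68000/123000000 = 552.846 μs.
Per-hop propagation t_prop = 71000/200000000 = 355 μs.
Pipeline fill: first packet needs 2·t_tx to clear all hops; remaining 41 packets each add one t_tx.
Total = (2+42-1)·t_tx + 2·t_prop = 43·552.846 + 2·355 = 24500 μs.

24500 μs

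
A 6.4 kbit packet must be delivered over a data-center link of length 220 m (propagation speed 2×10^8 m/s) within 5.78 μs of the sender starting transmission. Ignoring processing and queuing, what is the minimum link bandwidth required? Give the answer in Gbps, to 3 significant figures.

1.37 Gbps

Propagation delay = 220 / 200000000 = 1.1 μs.
Transmission budget = 5.78 − 1.1 = 4.68 μs.
R ≥ L / t_tx = 6400 bits / 4.68e-06 s = 1.37 Gbps.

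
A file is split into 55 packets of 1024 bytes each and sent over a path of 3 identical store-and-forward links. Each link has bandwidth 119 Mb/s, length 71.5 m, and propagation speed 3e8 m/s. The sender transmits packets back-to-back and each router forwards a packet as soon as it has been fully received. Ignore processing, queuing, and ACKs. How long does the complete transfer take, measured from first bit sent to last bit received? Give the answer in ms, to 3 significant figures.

3.92 ms

Per-hop transmission t_tx = L/R = 8192/119000000 = 0.0688403 ms.
Per-hop propagation t_prop = 71.5/300000000 = 0.000238333 ms.
Pipeline fill: first packet needs 3·t_tx to clear all hops; remaining 54 packets each add one t_tx.
Total = (3+55-1)·t_tx + 3·t_prop = 57·0.0688403 + 3·0.000238333 = 3.92 ms.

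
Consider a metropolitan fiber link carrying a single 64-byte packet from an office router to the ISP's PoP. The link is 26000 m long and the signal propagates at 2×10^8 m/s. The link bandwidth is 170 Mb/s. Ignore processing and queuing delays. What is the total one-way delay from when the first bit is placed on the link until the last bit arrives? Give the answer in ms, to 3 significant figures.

0.133 ms

L = 64 × 8 = 512 bits.
Transmission delay = L/R = 512 / 170000000 = 0.00301176 ms.
Propagation delay = d/s = 26000 m / 200000000 m/s = 0.13 ms.
Total = 0.133 ms.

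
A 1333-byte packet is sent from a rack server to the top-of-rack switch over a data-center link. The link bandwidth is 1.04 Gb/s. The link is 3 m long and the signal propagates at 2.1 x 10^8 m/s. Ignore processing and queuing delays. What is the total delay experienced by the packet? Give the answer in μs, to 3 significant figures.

L = 1333 × 8 = 10664 bits.
Transmission delay = L/R = 10664 / 1040000000 = 10.2538 μs.
Propagation delay = d/s = 3 m / 210000000 m/s = 0.0142857 μs.
Total = 10.3 μs.

10.3 μs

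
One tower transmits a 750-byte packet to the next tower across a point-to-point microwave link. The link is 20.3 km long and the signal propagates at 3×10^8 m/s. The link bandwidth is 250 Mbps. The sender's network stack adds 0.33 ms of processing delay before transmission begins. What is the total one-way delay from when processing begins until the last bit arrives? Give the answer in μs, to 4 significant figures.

L = 750 × 8 = 6000 bits.
Transmission delay = L/R = 6000 / 250000000 = 24 μs.
Propagation delay = d/s = 20300 m / 300000000 m/s = 67.6667 μs.
Plus processing delay 0.33 ms = 330 μs.
Total = 421.7 μs.

421.7 μs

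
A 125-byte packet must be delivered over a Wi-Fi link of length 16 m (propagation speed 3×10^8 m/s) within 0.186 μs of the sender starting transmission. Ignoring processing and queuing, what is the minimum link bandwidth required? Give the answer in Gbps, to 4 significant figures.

7.538 Gbps

L = 1000 bits.
Propagation delay = 16 / 300000000 = 0.0533333 μs.
Transmission budget = 0.186 − 0.0533333 = 0.132667 μs.
R ≥ L / t_tx = 1000 bits / 1.32667e-07 s = 7.538 Gbps.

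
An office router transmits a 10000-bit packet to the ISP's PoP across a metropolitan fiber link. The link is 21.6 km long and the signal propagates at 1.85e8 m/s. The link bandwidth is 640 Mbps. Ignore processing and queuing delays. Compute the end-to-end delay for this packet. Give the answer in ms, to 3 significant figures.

0.132 ms

Transmission delay = L/R = 10000 / 640000000 = 0.015625 ms.
Propagation delay = d/s = 21600 m / 185000000 m/s = 0.116757 ms.
Total = 0.132 ms.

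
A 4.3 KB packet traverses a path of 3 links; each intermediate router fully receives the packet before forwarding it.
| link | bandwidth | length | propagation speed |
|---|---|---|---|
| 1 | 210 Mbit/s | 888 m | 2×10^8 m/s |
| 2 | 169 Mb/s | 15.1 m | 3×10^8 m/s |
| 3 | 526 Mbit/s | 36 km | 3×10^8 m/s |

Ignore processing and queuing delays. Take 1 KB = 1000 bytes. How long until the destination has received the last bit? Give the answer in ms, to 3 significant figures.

L = 34400 bits.
Transmission delays (L/R per hop): 0.16381, 0.20355, 0.0653992 ms; sum = 0.432759 ms.
Propagation delays (d/s per hop): 0.00444, 5.03333e-05, 0.12 ms; sum = 0.12449 ms.
End-to-end = 0.557 ms.

0.557 ms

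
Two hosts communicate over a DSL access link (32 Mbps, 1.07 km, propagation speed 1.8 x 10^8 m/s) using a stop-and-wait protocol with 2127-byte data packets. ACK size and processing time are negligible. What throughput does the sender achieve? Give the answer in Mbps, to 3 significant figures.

31.3 Mbps

t_tx = L/R = 17016/32000000 = 0.00053175 s.
t_prop = 1070/180000000 = 5.94444e-06 s; RTT = 1.18889e-05 s.
Cycle = t_tx + RTT = 0.000543639 s.
Throughput = L / cycle = 17016 / 0.000543639 = 31.3 Mbps.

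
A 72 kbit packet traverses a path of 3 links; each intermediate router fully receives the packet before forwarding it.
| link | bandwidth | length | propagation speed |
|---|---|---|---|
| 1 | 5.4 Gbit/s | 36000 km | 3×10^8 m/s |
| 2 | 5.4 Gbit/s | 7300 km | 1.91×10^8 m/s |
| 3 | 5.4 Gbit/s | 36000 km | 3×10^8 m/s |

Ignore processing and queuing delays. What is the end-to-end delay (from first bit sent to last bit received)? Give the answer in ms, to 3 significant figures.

278 ms

L = 72000 bits.
Transmission delay per hop = L/R = 72000/5400000000 = 0.0133333 ms; 3 hops → 0.04 ms.
Propagation delays (d/s per hop): 120, 38.2199, 120 ms; sum = 278.22 ms.
End-to-end = 278 ms.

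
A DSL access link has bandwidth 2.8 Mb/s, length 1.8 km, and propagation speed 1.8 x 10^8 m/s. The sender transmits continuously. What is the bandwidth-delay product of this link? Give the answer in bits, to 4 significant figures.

Propagation delay = 1800 / 180000000 = 1e-05 s.
BDP = R × t_prop = 2800000 × 1e-05 = 28 bits.

28.00 bits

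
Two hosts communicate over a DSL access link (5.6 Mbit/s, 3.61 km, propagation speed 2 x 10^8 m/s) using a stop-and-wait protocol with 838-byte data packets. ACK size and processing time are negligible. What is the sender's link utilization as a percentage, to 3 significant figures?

t_tx = L/R = 6704/5600000 = 0.00119714 s.
t_prop = 3610/200000000 = 1.805e-05 s; RTT = 3.61e-05 s.
Cycle = t_tx + RTT = 0.00123324 s.
Utilization = t_tx / cycle = 0.00119714/0.00123324 = 97.1 %.

97.1 %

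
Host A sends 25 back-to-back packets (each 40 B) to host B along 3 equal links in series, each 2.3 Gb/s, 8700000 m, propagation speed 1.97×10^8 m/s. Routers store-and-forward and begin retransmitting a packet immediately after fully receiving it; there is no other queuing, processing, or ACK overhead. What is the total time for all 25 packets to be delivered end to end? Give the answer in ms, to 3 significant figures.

132 ms

Per-hop transmission t_tx = L/R = 320/2300000000 = 0.00013913 ms.
Per-hop propagation t_prop = 8700000/197000000 = 44.1624 ms.
Pipeline fill: first packet needs 3·t_tx to clear all hops; remaining 24 packets each add one t_tx.
Total = (3+25-1)·t_tx + 3·t_prop = 27·0.00013913 + 3·44.1624 = 132 ms.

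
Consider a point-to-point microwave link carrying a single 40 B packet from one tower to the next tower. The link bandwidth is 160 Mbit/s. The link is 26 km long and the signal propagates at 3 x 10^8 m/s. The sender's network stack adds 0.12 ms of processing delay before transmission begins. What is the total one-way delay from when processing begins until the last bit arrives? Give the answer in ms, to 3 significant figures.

0.209 ms

L = 40 × 8 = 320 bits.
Transmission delay = L/R = 320 / 160000000 = 0.002 ms.
Propagation delay = d/s = 26000 m / 300000000 m/s = 0.0866667 ms.
Plus processing delay 0.12 ms = 0.12 ms.
Total = 0.209 ms.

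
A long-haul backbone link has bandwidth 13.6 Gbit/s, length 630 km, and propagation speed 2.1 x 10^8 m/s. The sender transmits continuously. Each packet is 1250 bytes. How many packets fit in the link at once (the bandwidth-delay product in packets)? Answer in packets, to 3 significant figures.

Propagation delay = 630000 / 210000000 = 0.003 s.
BDP = R × t_prop = 13600000000 × 0.003 = 40800000 bits.
In packets of 10000 bits: 4080 packets.

4080 packets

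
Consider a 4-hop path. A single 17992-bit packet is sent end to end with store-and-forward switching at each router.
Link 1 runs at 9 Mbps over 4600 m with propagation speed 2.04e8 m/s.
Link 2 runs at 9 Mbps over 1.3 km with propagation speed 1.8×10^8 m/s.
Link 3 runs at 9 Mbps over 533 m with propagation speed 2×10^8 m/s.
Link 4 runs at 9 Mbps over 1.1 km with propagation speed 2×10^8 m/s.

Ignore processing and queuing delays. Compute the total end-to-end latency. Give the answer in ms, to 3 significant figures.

8.03 ms

Transmission delay per hop = L/R = 17992/9000000 = 1.99911 ms; 4 hops → 7.99644 ms.
Propagation delays (d/s per hop): 0.022549, 0.00722222, 0.002665, 0.0055 ms; sum = 0.0379362 ms.
End-to-end = 8.03 ms.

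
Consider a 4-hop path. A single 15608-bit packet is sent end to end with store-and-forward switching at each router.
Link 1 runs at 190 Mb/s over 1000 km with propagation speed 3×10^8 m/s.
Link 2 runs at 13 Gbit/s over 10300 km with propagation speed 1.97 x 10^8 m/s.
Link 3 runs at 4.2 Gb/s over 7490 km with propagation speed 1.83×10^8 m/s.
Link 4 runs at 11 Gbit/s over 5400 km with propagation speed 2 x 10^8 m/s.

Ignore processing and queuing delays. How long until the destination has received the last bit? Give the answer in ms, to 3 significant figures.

Transmission delays (L/R per hop): 0.0821474, 0.00120062, 0.00371619, 0.00141891 ms; sum = 0.0884831 ms.
Propagation delays (d/s per hop): 3.33333, 52.2843, 40.929, 27 ms; sum = 123.547 ms.
End-to-end = 124 ms.

124 ms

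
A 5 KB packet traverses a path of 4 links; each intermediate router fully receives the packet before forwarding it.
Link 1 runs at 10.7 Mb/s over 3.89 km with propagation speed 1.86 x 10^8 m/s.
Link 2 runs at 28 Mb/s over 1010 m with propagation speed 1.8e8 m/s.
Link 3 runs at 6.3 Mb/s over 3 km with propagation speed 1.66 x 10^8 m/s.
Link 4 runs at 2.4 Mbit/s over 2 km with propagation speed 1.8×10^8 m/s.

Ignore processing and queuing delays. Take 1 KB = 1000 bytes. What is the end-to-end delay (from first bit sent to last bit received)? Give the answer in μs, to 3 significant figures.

28200 μs

L = 40000 bits.
Transmission delays (L/R per hop): 3738.32, 1428.57, 6349.21, 16666.7 μs; sum = 28182.8 μs.
Propagation delays (d/s per hop): 20.914, 5.61111, 18.0723, 11.1111 μs; sum = 55.7085 μs.
End-to-end = 28200 μs.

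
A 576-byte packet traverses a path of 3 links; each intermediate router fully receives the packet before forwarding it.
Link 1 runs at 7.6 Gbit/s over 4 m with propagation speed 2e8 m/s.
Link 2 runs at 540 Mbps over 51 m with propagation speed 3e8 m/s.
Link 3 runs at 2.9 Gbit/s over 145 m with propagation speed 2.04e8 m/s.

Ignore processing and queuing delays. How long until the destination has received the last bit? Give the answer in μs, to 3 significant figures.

11.6 μs

L = 576 × 8 = 4608 bits.
Transmission delays (L/R per hop): 0.606316, 8.53333, 1.58897 μs; sum = 10.7286 μs.
Propagation delays (d/s per hop): 0.02, 0.17, 0.710784 μs; sum = 0.900784 μs.
End-to-end = 11.6 μs.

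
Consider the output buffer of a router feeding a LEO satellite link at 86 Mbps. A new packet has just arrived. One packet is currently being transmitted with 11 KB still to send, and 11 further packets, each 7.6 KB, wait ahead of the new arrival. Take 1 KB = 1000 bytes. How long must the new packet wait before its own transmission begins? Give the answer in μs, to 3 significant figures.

8800 μs

Each queued packet: L/R = 60800/86000000 = 706.977 μs.
11 queued → 7776.74 μs.
Plus remaining 88000 bits of current packet: 1023.26 μs.
Queuing delay = 8800 μs.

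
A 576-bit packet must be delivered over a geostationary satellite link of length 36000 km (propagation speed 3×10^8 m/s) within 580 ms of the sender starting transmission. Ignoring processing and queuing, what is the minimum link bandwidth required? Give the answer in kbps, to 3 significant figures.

Propagation delay = 36000000 / 300000000 = 120 ms.
Transmission budget = 580 − 120 = 460 ms.
R ≥ L / t_tx = 576 bits / 0.46 s = 1.25 kbps.

1.25 kbps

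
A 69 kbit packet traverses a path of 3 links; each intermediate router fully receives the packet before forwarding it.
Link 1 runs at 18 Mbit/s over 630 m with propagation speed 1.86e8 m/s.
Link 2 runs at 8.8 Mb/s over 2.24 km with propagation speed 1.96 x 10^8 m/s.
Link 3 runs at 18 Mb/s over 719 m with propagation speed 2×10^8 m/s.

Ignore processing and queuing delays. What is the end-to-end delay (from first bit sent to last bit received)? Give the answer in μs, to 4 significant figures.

L = 69000 bits.
Transmission delays (L/R per hop): 3833.33, 7840.91, 3833.33 μs; sum = 15507.6 μs.
Propagation delays (d/s per hop): 3.3871, 11.4286, 3.595 μs; sum = 18.4107 μs.
End-to-end = 15530 μs.

15530 μs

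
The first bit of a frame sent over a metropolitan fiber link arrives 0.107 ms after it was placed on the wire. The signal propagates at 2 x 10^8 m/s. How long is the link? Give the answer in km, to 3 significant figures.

d = s × t_prop = 200000000 × 0.000107 = 21.4 km.

21.4 km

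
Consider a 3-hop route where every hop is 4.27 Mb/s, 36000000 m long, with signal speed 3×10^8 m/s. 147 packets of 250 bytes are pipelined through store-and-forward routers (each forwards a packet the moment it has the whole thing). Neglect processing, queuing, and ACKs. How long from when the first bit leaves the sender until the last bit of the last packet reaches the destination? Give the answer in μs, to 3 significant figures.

430000 μs

Per-hop transmission t_tx = L/R = 2000/4270000 = 468.384 μs.
Per-hop propagation t_prop = 36000000/300000000 = 120000 μs.
Pipeline fill: first packet needs 3·t_tx to clear all hops; remaining 146 packets each add one t_tx.
Total = (3+147-1)·t_tx + 3·t_prop = 149·468.384 + 3·120000 = 430000 μs.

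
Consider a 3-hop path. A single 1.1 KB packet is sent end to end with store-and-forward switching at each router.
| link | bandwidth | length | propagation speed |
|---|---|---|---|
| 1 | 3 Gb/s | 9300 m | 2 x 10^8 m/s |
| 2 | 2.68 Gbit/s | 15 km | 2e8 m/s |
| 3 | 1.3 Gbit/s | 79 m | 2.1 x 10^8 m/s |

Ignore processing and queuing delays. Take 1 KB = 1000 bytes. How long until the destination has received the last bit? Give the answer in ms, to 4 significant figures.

0.1349 ms

L = 8800 bits.
Transmission delays (L/R per hop): 0.00293333, 0.00328358, 0.00676923 ms; sum = 0.0129861 ms.
Propagation delays (d/s per hop): 0.0465, 0.075, 0.00037619 ms; sum = 0.121876 ms.
End-to-end = 0.1349 ms.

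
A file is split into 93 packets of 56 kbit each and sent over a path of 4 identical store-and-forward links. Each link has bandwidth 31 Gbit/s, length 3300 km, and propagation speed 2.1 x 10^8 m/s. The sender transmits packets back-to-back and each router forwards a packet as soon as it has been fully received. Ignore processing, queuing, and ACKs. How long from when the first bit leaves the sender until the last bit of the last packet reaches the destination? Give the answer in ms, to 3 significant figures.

Per-hop transmission t_tx = L/R = 56000/31000000000 = 0.00180645 ms.
Per-hop propagation t_prop = 3300000/210000000 = 15.7143 ms.
Pipeline fill: first packet needs 4·t_tx to clear all hops; remaining 92 packets each add one t_tx.
Total = (4+93-1)·t_tx + 4·t_prop = 96·0.00180645 + 4·15.7143 = 63.0 ms.

63.0 ms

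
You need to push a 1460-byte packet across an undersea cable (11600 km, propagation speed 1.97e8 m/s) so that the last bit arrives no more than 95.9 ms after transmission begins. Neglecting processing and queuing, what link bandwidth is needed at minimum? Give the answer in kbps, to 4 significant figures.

315.5 kbps

L = 11680 bits.
Propagation delay = 11600000 / 197000000 = 58.8832 ms.
Transmission budget = 95.9 − 58.8832 = 37.0168 ms.
R ≥ L / t_tx = 11680 bits / 0.0370168 s = 315.5 kbps.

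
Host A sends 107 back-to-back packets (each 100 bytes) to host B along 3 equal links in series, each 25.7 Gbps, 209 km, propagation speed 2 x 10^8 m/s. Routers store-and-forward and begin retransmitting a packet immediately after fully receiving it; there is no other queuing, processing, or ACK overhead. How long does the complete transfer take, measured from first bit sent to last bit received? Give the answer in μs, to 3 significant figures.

3140 μs

Per-hop transmission t_tx = L/R = 800/25700000000 = 0.0311284 μs.
Per-hop propagation t_prop = 209000/200000000 = 1045 μs.
Pipeline fill: first packet needs 3·t_tx to clear all hops; remaining 106 packets each add one t_tx.
Total = (3+107-1)·t_tx + 3·t_prop = 109·0.0311284 + 3·1045 = 3140 μs.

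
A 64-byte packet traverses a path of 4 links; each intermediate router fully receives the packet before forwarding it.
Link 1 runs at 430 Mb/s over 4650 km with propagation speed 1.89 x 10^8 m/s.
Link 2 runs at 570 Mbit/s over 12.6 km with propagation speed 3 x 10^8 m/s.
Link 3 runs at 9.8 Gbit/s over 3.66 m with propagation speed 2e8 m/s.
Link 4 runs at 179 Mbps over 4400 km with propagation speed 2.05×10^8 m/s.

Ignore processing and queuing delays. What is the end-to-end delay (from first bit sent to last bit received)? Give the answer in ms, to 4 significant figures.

46.11 ms

L = 64 × 8 = 512 bits.
Transmission delays (L/R per hop): 0.0011907, 0.000898246, 5.22449e-05, 0.00286034 ms; sum = 0.00500152 ms.
Propagation delays (d/s per hop): 24.6032, 0.042, 1.83e-05, 21.4634 ms; sum = 46.1086 ms.
End-to-end = 46.11 ms.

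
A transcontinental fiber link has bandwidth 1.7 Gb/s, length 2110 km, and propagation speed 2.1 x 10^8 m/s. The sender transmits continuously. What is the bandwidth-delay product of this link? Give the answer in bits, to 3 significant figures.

17100000 bits

Propagation delay = 2110000 / 210000000 = 0.0100476 s.
BDP = R × t_prop = 1700000000 × 0.0100476 = 17081000 bits.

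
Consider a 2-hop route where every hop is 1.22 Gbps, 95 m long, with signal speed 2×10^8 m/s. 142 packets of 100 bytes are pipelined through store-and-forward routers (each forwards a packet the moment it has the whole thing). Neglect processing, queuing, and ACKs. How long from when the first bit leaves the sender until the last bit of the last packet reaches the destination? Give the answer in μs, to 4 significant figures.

Per-hop transmission t_tx = L/R = 800/1220000000 = 0.655738 μs.
Per-hop propagation t_prop = 95/200000000 = 0.475 μs.
Pipeline fill: first packet needs 2·t_tx to clear all hops; remaining 141 packets each add one t_tx.
Total = (2+142-1)·t_tx + 2·t_prop = 143·0.655738 + 2·0.475 = 94.72 μs.

94.72 μs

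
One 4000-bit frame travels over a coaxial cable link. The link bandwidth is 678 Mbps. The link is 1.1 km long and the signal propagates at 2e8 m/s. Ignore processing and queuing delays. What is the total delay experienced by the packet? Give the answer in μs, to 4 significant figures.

11.40 μs

Transmission delay = L/R = 4000 / 678000000 = 5.89971 μs.
Propagation delay = d/s = 1100 m / 200000000 m/s = 5.5 μs.
Total = 11.40 μs.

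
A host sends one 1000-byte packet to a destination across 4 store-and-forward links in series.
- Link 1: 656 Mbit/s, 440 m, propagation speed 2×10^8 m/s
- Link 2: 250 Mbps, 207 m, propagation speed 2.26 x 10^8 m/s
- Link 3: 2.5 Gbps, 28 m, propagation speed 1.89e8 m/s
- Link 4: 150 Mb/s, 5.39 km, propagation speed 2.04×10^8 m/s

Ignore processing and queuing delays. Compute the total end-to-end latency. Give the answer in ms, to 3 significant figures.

L = 1000 × 8 = 8000 bits.
Transmission delays (L/R per hop): 0.0121951, 0.032, 0.0032, 0.0533333 ms; sum = 0.100728 ms.
Propagation delays (d/s per hop): 0.0022, 0.000915929, 0.000148148, 0.0264216 ms; sum = 0.0296856 ms.
End-to-end = 0.130 ms.

0.130 ms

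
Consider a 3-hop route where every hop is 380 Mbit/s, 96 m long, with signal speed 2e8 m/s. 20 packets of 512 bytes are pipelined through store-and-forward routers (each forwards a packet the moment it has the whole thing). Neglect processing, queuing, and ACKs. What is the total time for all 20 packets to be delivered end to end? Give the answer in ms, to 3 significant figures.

0.239 ms

Per-hop transmission t_tx = L/R = 4096/380000000 = 0.0107789 ms.
Per-hop propagation t_prop = 96/200000000 = 0.00048 ms.
Pipeline fill: first packet needs 3·t_tx to clear all hops; remaining 19 packets each add one t_tx.
Total = (3+20-1)·t_tx + 3·t_prop = 22·0.0107789 + 3·0.00048 = 0.239 ms.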